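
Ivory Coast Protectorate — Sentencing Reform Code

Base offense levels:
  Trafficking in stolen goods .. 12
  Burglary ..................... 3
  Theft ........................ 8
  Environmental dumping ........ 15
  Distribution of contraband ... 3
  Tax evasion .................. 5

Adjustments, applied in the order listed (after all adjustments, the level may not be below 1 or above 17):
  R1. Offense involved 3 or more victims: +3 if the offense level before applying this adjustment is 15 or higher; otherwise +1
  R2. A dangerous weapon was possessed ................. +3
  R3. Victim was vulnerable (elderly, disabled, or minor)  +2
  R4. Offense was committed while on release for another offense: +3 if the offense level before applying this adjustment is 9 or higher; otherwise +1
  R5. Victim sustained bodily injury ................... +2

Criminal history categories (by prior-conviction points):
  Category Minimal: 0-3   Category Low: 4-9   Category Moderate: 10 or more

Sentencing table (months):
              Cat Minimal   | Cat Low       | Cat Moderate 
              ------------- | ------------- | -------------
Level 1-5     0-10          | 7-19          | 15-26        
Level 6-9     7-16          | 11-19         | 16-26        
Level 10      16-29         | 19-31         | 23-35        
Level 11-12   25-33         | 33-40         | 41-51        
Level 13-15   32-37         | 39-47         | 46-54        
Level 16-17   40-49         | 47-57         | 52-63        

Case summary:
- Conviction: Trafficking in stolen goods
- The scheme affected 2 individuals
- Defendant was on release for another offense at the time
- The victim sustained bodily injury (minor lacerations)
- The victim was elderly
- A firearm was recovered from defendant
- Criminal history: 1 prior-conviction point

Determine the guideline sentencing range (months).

40-49 months

Base offense level for trafficking in stolen goods: 12.
R1 does not apply.
R2 applies: 12 + 3 = 15.
R3 applies: 15 + 2 = 17.
R4 applies (level before this adjustment is 17 ≥ 9, so +3): 17 + 3 = 20.
R5 applies: 20 + 2 = 22.
Level 22 exceeds the maximum of 17; capped at 17.
Final offense level: 17.
Criminal history: 1 prior point → Category Minimal (0-3).
Level 17 falls in the 16-17 band.
Grid: Level 16-17 × Category Minimal = 40-49 months.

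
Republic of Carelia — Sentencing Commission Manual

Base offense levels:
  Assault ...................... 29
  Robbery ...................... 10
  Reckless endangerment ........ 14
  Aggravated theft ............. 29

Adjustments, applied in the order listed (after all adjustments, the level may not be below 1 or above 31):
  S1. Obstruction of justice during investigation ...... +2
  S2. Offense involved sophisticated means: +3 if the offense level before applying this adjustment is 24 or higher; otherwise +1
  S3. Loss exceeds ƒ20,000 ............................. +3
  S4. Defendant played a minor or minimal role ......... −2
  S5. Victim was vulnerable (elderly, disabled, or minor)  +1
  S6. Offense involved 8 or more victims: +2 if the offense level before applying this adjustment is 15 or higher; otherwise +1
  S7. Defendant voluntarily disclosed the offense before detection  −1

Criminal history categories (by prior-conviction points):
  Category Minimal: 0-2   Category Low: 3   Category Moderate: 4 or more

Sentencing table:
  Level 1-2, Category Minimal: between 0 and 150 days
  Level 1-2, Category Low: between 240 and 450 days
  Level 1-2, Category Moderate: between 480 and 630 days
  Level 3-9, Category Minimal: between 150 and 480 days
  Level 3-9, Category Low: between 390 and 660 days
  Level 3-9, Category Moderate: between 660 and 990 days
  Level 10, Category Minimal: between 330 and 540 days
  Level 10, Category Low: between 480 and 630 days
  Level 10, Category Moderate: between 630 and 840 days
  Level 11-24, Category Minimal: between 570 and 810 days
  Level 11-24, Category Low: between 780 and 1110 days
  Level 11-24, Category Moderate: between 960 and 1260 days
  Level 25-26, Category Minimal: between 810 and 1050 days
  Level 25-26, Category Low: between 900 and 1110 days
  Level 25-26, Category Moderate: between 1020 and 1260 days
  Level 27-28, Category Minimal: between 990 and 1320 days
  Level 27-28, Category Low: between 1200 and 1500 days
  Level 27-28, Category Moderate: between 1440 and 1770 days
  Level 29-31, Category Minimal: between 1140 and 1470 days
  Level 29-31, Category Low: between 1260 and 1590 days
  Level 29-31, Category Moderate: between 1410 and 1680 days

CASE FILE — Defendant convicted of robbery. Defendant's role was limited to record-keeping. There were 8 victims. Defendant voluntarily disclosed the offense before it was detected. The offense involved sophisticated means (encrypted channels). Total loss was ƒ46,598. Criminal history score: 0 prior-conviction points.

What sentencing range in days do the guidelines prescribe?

Base offense level for robbery: 10.
S1 does not apply.
S2 applies (level before this adjustment is 10 < 24, so +1): 10 + 1 = 11.
S3 applies: 11 + 3 = 14.
S4 applies: 14 − 2 = 12.
S5 does not apply.
S6 applies (level before this adjustment is 12 < 15, so +1): 12 + 1 = 13.
S7 applies: 13 − 1 = 12.
Final offense level: 12.
Criminal history: 0 prior points → Category Minimal (0-2).
Level 12 falls in the 11-24 band.
Grid: Level 11-24 × Category Minimal = 570-810 days.

570-810 days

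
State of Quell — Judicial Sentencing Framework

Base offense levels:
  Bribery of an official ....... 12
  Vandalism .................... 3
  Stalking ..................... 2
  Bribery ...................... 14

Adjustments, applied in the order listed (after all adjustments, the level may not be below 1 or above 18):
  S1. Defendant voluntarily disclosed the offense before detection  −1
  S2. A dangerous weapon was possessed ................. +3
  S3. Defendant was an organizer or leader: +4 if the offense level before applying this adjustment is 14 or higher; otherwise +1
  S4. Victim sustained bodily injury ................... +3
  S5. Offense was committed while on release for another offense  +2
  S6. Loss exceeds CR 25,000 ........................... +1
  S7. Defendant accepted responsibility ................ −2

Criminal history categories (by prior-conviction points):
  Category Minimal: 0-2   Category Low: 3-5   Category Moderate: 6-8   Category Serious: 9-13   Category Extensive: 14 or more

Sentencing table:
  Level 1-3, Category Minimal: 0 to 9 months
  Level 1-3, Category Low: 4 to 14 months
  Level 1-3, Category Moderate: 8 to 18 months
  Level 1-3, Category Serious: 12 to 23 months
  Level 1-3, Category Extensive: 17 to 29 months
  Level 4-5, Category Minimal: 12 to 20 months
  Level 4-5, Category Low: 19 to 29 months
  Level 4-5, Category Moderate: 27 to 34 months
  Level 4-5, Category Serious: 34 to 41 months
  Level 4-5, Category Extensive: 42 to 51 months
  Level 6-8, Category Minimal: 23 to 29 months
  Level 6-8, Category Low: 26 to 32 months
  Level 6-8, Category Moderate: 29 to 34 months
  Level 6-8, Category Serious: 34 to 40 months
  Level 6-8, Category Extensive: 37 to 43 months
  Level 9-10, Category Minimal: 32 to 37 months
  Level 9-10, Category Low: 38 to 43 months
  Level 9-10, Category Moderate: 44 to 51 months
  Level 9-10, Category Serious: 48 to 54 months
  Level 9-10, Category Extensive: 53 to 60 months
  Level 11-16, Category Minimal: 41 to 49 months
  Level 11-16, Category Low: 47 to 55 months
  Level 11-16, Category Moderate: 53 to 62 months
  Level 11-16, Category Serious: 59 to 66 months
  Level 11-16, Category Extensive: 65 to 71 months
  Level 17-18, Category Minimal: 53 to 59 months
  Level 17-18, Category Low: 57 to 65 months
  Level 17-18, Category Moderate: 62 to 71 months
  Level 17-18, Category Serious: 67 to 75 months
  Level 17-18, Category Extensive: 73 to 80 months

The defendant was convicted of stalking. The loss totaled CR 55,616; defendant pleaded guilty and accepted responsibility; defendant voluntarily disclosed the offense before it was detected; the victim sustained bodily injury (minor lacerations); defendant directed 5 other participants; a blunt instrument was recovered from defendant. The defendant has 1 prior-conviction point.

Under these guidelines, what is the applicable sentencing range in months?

Base offense level for stalking: 2.
S1 applies: 2 − 1 = 1.
S2 applies: 1 + 3 = 4.
S3 applies (level before this adjustment is 4 < 14, so +1): 4 + 1 = 5.
S4 applies: 5 + 3 = 8.
S6 applies: 8 + 1 = 9.
S7 applies: 9 − 2 = 7.
Final offense level: 7.
Criminal history: 1 prior point → Category Minimal (0-2).
Level 7 falls in the 6-8 band.
Grid: Level 6-8 × Category Minimal = 23-29 months.

23-29 months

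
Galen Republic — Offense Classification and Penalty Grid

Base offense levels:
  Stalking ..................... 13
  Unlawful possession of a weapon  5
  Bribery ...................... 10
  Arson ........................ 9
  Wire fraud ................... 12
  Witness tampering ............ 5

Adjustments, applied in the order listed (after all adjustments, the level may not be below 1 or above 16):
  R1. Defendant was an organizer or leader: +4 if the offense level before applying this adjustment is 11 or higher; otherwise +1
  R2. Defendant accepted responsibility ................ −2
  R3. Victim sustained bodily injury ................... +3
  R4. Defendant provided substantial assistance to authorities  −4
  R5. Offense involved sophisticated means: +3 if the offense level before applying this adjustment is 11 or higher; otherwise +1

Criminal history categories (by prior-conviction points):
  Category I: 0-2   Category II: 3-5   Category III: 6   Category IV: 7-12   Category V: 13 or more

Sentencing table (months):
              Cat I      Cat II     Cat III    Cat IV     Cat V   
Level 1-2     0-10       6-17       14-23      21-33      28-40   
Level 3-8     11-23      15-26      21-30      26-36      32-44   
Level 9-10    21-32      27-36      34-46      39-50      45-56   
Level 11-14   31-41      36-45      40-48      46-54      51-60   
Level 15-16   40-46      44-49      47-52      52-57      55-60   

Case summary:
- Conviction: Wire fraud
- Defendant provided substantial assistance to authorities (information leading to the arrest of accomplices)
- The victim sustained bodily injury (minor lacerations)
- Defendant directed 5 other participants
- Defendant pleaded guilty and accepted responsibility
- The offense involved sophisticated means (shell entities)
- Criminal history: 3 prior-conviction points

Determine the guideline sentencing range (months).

Base offense level for wire fraud: 12.
R1 applies (level before this adjustment is 12 ≥ 11, so +4): 12 + 4 = 16.
R2 applies: 16 − 2 = 14.
R3 applies: 14 + 3 = 17.
R4 applies: 17 − 4 = 13.
R5 applies (level before this adjustment is 13 ≥ 11, so +3): 13 + 3 = 16.
Final offense level: 16.
Criminal history: 3 prior points → Category II (3-5).
Level 16 falls in the 15-16 band.
Grid: Level 15-16 × Category II = 44-49 months.

44-49 months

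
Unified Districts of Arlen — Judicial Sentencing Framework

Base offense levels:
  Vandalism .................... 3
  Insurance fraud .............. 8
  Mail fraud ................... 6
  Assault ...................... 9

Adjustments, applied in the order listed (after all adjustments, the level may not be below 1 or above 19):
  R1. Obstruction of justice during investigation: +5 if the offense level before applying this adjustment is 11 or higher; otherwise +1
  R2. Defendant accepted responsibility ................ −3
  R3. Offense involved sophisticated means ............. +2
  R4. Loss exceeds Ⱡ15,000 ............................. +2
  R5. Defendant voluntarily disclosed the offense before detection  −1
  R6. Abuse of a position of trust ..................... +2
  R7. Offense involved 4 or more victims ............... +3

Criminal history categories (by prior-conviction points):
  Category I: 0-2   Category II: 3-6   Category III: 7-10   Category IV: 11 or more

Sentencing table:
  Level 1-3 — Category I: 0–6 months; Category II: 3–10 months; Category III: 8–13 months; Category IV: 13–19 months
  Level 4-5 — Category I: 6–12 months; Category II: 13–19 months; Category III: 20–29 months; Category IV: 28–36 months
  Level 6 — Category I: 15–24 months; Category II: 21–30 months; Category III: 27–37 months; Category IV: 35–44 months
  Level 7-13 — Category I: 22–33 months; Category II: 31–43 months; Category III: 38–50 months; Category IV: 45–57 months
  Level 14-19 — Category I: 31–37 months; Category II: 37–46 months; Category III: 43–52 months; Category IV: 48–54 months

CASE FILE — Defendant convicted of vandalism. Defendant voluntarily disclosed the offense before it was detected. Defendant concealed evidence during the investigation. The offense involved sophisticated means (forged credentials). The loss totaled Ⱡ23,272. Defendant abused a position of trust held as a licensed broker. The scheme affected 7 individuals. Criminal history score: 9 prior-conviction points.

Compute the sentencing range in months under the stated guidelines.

Base offense level for vandalism: 3.
R1 applies (level before this adjustment is 3 < 11, so +1): 3 + 1 = 4.
R3 applies: 4 + 2 = 6.
R4 applies: 6 + 2 = 8.
R5 applies: 8 − 1 = 7.
R6 applies: 7 + 2 = 9.
R7 applies: 9 + 3 = 12.
Final offense level: 12.
Criminal history: 9 prior points → Category III (7-10).
Level 12 falls in the 7-13 band.
Grid: Level 7-13 × Category III = 38-50 months.

38-50 months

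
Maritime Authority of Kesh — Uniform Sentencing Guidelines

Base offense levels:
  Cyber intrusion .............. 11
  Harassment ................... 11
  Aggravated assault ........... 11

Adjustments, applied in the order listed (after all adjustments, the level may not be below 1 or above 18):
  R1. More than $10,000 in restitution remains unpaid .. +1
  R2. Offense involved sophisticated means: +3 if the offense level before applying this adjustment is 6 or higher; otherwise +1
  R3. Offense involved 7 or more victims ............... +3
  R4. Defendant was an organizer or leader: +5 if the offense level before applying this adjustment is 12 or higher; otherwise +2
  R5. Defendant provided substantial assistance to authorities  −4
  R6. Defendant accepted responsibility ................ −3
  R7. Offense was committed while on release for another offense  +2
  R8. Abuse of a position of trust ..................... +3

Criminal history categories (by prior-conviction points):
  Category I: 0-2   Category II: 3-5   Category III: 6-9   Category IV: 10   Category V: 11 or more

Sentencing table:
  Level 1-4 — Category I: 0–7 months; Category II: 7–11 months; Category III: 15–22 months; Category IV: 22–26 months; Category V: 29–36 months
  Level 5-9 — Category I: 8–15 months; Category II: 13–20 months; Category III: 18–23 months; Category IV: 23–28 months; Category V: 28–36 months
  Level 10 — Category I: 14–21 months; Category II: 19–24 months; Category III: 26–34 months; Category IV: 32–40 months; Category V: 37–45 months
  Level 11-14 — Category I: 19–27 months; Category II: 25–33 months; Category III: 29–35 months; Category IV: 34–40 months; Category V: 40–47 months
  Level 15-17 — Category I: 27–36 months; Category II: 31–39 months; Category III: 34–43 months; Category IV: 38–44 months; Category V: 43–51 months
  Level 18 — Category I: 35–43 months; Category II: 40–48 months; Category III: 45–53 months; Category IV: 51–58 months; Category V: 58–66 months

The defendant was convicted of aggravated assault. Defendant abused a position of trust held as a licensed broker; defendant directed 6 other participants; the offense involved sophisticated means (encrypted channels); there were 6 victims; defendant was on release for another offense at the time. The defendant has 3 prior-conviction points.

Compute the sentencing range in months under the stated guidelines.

40-48 months

Base offense level for aggravated assault: 11.
R1 does not apply.
R2 applies (level before this adjustment is 11 ≥ 6, so +3): 11 + 3 = 14.
R3 does not apply.
R4 applies (level before this adjustment is 14 ≥ 12, so +5): 14 + 5 = 19.
R5 does not apply.
R7 applies: 19 + 2 = 21.
R8 applies: 21 + 3 = 24.
Level 24 exceeds the maximum of 18; capped at 18.
Final offense level: 18.
Criminal history: 3 prior points → Category II (3-5).
Level 18 falls in the 18 band.
Grid: Level 18 × Category II = 40-48 months.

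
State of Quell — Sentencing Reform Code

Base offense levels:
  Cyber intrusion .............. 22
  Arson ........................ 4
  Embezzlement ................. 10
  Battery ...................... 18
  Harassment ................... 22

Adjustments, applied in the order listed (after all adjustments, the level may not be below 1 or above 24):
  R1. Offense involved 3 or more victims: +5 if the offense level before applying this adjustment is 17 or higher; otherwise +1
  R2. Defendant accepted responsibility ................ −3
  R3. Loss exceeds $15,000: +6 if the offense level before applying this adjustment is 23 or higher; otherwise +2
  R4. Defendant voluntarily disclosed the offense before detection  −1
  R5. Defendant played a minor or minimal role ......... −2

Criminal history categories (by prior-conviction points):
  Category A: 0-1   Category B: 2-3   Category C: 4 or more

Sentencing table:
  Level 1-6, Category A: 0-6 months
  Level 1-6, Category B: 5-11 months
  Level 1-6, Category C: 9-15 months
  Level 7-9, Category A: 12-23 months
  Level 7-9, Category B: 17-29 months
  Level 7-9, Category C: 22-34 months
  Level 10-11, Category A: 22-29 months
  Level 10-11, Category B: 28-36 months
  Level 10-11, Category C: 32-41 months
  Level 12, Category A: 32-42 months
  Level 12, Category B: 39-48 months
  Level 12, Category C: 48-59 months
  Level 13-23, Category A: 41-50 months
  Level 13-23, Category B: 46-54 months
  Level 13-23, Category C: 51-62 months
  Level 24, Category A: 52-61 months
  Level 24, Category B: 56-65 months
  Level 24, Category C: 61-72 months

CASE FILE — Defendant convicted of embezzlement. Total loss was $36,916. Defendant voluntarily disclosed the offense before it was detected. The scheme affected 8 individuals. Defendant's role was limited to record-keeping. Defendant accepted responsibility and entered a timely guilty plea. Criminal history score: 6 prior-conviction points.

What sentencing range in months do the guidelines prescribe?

22-34 months

Base offense level for embezzlement: 10.
R1 applies (level before this adjustment is 10 < 17, so +1): 10 + 1 = 11.
R2 applies: 11 − 3 = 8.
R3 applies (level before this adjustment is 8 < 23, so +2): 8 + 2 = 10.
R4 applies: 10 − 1 = 9.
R5 applies: 9 − 2 = 7.
Final offense level: 7.
Criminal history: 6 prior points → Category C (4+).
Level 7 falls in the 7-9 band.
Grid: Level 7-9 × Category C = 22-34 months.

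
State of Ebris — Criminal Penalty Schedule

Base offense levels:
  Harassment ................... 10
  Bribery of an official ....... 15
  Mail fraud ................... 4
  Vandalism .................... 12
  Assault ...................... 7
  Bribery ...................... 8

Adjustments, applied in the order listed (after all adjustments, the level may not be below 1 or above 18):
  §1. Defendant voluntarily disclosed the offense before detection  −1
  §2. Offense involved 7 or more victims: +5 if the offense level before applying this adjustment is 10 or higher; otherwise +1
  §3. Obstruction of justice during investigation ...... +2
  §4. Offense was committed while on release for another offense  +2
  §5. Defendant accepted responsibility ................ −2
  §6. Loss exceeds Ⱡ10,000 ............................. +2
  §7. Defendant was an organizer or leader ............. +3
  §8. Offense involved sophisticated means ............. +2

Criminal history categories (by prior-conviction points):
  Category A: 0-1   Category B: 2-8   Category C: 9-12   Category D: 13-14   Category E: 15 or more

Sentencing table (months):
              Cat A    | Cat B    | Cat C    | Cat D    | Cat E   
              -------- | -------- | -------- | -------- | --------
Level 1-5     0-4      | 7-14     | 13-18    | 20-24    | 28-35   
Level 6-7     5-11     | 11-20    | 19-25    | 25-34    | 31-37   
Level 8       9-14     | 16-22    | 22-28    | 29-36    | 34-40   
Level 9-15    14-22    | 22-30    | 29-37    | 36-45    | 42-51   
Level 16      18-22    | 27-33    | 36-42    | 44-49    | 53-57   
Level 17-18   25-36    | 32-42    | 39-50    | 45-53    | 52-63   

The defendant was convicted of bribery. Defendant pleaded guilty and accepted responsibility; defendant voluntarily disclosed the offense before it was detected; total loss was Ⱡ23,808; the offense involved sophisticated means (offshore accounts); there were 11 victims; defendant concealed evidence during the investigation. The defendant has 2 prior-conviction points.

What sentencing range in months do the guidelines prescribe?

22-30 months

Base offense level for bribery: 8.
§1 applies: 8 − 1 = 7.
§2 applies (level before this adjustment is 7 < 10, so +1): 7 + 1 = 8.
§3 applies: 8 + 2 = 10.
§5 applies: 10 − 2 = 8.
§6 applies: 8 + 2 = 10.
§8 applies: 10 + 2 = 12.
Final offense level: 12.
Criminal history: 2 prior points → Category B (2-8).
Level 12 falls in the 9-15 band.
Grid: Level 9-15 × Category B = 22-30 months.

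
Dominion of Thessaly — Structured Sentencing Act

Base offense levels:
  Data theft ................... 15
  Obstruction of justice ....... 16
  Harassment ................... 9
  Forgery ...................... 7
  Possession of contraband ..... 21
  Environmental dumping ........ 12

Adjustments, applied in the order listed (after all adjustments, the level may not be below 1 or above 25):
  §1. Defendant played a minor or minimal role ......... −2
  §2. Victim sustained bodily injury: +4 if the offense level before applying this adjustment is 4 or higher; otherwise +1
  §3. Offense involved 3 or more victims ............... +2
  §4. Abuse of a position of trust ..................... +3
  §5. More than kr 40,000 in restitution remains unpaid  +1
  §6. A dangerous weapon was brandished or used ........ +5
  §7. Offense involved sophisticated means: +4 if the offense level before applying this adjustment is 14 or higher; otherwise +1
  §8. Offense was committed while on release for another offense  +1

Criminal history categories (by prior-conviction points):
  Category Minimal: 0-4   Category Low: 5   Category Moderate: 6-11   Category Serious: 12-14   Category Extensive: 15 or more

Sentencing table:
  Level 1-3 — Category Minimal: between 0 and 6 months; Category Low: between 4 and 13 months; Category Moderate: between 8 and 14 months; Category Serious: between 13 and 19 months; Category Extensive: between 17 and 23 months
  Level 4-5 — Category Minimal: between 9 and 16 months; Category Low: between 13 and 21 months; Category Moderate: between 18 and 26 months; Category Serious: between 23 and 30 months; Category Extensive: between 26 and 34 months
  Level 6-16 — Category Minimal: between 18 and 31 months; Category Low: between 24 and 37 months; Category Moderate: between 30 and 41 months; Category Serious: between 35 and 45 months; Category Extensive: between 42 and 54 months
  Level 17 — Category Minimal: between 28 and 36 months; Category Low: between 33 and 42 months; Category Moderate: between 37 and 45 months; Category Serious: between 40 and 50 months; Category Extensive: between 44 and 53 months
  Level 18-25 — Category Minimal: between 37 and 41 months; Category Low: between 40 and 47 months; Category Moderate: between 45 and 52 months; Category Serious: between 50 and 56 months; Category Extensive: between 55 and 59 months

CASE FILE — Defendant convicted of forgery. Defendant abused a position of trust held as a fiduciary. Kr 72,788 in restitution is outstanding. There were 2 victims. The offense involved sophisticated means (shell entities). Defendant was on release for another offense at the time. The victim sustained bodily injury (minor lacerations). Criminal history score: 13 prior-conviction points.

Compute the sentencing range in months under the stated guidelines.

Base offense level for forgery: 7.
§1 does not apply.
§2 applies (level before this adjustment is 7 ≥ 4, so +4): 7 + 4 = 11.
§3 does not apply.
§4 applies: 11 + 3 = 14.
§5 applies: 14 + 1 = 15.
§7 applies (level before this adjustment is 15 ≥ 14, so +4): 15 + 4 = 19.
§8 applies: 19 + 1 = 20.
Final offense level: 20.
Criminal history: 13 prior points → Category Serious (12-14).
Level 20 falls in the 18-25 band.
Grid: Level 18-25 × Category Serious = 50-56 months.

50-56 months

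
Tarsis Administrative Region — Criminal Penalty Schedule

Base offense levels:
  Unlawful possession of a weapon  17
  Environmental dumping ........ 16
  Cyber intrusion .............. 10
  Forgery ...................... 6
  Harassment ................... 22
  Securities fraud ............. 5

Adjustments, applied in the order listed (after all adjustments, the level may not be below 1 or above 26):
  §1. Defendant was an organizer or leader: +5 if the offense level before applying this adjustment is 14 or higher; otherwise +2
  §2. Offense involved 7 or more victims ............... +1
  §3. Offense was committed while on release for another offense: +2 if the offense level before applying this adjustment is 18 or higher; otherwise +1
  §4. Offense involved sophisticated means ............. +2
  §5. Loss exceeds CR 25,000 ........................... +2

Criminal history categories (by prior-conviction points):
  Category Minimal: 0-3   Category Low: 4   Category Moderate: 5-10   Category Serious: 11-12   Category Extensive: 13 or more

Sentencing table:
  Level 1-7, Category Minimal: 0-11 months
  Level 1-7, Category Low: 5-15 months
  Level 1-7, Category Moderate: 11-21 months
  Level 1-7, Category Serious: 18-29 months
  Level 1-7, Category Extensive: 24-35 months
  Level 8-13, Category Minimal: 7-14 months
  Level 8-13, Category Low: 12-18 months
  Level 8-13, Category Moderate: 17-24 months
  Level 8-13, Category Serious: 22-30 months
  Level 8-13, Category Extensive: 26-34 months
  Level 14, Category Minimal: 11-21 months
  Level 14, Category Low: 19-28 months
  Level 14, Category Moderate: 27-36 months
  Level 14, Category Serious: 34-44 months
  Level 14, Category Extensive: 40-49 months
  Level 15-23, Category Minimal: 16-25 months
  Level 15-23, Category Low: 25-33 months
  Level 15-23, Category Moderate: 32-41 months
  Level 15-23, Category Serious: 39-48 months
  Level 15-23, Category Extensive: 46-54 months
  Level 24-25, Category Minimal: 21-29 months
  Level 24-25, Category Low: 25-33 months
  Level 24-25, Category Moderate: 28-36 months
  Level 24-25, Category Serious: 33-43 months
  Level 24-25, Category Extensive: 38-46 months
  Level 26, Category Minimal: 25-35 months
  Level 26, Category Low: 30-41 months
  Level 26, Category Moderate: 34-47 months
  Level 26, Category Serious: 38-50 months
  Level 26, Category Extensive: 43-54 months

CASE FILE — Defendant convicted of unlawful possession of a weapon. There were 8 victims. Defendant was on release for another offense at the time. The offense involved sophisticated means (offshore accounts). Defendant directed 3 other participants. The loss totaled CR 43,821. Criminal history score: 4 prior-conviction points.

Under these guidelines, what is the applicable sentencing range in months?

30-41 months

Base offense level for unlawful possession of a weapon: 17.
§1 applies (level before this adjustment is 17 ≥ 14, so +5): 17 + 5 = 22.
§2 applies: 22 + 1 = 23.
§3 applies (level before this adjustment is 23 ≥ 18, so +2): 23 + 2 = 25.
§4 applies: 25 + 2 = 27.
§5 applies: 27 + 2 = 29.
Level 29 exceeds the maximum of 26; capped at 26.
Final offense level: 26.
Criminal history: 4 prior points → Category Low (4).
Level 26 falls in the 26 band.
Grid: Level 26 × Category Low = 30-41 months.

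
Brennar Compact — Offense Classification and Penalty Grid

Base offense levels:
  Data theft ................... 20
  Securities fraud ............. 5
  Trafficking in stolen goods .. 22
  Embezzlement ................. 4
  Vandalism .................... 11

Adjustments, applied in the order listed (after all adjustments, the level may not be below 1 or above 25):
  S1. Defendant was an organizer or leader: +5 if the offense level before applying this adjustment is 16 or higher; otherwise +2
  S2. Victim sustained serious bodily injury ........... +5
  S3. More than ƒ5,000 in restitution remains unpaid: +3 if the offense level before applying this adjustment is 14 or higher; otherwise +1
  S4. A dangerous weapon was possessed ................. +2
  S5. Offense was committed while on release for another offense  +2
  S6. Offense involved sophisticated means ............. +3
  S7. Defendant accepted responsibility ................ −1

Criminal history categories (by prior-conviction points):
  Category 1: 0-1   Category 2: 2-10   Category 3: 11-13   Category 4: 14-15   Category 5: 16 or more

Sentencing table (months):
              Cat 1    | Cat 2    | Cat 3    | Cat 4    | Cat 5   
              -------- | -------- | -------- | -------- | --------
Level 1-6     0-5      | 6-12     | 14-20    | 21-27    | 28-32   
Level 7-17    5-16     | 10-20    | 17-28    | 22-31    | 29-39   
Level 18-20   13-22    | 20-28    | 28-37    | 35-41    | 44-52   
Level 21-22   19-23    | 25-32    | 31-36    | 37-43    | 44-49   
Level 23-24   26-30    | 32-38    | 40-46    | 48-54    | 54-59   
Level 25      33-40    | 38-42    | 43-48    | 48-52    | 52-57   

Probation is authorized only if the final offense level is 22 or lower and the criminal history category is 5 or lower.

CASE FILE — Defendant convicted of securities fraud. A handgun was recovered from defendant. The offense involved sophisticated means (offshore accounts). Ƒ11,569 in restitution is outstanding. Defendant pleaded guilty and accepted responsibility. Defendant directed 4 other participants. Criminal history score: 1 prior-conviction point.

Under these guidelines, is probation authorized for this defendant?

Yes

Base offense level for securities fraud: 5.
S1 applies (level before this adjustment is 5 < 16, so +2): 5 + 2 = 7.
S3 applies (level before this adjustment is 7 < 14, so +1): 7 + 1 = 8.
S4 applies: 8 + 2 = 10.
S5 does not apply.
S6 applies: 10 + 3 = 13.
S7 applies: 13 − 1 = 12.
Final offense level: 12.
Criminal history: 1 prior point → Category 1 (0-1).
Level 12 falls in the 7-17 band.
Grid: Level 7-17 × Category 1 = 5-16 months.
Probation check: level 12 ≤ 22 and category 1 ≤ 5 → eligible.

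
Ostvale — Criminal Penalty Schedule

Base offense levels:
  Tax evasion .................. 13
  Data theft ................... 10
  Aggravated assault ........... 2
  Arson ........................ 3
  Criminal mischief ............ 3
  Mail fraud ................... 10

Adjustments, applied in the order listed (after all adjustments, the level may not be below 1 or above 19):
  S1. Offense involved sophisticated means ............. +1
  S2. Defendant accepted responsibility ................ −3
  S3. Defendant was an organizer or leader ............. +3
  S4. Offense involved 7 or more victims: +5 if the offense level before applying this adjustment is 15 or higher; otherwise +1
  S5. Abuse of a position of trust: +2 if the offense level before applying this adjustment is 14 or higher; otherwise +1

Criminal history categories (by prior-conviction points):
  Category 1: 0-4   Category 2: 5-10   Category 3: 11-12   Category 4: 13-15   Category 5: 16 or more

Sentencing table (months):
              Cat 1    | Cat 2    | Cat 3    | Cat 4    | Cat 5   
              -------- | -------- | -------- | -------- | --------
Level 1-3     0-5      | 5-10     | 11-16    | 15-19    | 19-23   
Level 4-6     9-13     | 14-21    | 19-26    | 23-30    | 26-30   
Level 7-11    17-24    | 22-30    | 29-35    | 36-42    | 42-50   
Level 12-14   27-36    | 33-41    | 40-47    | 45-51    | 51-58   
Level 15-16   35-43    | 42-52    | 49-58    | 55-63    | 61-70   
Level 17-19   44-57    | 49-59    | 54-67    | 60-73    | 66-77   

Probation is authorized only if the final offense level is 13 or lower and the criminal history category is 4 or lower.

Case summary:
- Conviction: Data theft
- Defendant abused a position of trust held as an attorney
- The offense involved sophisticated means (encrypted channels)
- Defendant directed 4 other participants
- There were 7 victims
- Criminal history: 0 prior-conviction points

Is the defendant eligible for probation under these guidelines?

No

Base offense level for data theft: 10.
S1 applies: 10 + 1 = 11.
S3 applies: 11 + 3 = 14.
S4 applies (level before this adjustment is 14 < 15, so +1): 14 + 1 = 15.
S5 applies (level before this adjustment is 15 ≥ 14, so +2): 15 + 2 = 17.
Final offense level: 17.
Criminal history: 0 prior points → Category 1 (0-4).
Level 17 falls in the 17-19 band.
Grid: Level 17-19 × Category 1 = 44-57 months.
Probation check: level 17 > 13 and category 1 ≤ 4 → not eligible.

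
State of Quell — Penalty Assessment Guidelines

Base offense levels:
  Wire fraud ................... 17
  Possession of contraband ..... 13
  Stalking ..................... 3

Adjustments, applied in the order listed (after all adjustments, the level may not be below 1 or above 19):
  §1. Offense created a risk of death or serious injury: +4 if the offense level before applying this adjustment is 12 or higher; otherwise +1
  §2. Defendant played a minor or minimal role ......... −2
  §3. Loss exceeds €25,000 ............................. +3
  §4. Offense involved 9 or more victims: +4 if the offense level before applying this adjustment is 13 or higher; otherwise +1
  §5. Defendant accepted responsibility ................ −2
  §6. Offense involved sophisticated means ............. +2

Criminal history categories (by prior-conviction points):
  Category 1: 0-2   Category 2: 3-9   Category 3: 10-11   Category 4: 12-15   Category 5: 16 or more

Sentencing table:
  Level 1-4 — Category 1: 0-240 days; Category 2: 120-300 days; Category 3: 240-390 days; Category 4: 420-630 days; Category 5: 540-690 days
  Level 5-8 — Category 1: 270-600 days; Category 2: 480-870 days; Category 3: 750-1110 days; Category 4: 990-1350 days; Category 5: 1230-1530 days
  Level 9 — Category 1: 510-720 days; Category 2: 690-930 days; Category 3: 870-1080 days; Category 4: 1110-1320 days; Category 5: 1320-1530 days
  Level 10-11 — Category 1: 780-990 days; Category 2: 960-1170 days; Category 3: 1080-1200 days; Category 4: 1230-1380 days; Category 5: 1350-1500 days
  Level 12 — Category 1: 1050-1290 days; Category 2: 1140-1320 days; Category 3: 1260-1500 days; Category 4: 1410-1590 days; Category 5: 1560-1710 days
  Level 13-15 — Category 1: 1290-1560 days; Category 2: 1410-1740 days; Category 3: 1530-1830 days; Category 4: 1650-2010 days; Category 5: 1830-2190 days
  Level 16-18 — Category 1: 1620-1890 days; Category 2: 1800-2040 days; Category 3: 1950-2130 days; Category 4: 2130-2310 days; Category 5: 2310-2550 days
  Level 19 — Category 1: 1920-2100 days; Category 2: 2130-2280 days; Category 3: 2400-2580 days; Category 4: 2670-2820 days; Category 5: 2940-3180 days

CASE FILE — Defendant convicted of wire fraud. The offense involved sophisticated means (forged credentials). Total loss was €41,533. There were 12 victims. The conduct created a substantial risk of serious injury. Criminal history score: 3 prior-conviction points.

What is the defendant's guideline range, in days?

Base offense level for wire fraud: 17.
§1 applies (level before this adjustment is 17 ≥ 12, so +4): 17 + 4 = 21.
§2 does not apply.
§3 applies: 21 + 3 = 24.
§4 applies (level before this adjustment is 24 ≥ 13, so +4): 24 + 4 = 28.
§6 applies: 28 + 2 = 30.
Level 30 exceeds the maximum of 19; capped at 19.
Final offense level: 19.
Criminal history: 3 prior points → Category 2 (3-9).
Level 19 falls in the 19 band.
Grid: Level 19 × Category 2 = 2130-2280 days.

2130-2280 days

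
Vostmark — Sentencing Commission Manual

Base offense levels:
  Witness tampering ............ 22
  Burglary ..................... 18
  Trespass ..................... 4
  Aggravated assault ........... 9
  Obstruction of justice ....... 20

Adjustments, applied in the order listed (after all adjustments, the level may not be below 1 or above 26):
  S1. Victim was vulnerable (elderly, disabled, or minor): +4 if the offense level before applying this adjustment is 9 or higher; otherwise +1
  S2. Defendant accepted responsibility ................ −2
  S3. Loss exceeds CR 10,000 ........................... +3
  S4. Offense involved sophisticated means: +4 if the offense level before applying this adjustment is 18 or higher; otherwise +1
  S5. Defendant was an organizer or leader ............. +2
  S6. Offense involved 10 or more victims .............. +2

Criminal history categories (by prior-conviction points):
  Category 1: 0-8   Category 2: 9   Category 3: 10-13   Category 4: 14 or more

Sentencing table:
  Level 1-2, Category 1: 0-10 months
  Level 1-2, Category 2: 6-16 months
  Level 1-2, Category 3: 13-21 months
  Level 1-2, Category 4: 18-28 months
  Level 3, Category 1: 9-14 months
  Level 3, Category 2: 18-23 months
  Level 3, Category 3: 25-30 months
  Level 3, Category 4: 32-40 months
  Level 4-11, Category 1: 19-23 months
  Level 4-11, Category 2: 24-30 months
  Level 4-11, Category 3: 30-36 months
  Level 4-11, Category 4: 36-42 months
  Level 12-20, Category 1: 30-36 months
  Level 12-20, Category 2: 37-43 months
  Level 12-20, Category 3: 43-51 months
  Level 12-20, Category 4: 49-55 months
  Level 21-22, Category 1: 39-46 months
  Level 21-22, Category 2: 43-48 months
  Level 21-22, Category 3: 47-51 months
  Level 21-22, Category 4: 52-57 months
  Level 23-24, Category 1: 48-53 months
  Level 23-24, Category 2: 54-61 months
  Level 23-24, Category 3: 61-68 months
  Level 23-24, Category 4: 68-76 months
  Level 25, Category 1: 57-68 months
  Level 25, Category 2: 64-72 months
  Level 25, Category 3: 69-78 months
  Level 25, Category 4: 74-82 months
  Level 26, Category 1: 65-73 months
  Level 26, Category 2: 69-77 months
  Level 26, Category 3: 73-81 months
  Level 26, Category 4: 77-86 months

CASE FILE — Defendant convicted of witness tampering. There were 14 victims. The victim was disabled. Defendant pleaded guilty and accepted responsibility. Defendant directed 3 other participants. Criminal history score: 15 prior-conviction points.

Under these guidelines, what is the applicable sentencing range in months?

Base offense level for witness tampering: 22.
S1 applies (level before this adjustment is 22 ≥ 9, so +4): 22 + 4 = 26.
S2 applies: 26 − 2 = 24.
S3 does not apply.
S5 applies: 24 + 2 = 26.
S6 applies: 26 + 2 = 28.
Level 28 exceeds the maximum of 26; capped at 26.
Final offense level: 26.
Criminal history: 15 prior points → Category 4 (14+).
Level 26 falls in the 26 band.
Grid: Level 26 × Category 4 = 77-86 months.

77-86 months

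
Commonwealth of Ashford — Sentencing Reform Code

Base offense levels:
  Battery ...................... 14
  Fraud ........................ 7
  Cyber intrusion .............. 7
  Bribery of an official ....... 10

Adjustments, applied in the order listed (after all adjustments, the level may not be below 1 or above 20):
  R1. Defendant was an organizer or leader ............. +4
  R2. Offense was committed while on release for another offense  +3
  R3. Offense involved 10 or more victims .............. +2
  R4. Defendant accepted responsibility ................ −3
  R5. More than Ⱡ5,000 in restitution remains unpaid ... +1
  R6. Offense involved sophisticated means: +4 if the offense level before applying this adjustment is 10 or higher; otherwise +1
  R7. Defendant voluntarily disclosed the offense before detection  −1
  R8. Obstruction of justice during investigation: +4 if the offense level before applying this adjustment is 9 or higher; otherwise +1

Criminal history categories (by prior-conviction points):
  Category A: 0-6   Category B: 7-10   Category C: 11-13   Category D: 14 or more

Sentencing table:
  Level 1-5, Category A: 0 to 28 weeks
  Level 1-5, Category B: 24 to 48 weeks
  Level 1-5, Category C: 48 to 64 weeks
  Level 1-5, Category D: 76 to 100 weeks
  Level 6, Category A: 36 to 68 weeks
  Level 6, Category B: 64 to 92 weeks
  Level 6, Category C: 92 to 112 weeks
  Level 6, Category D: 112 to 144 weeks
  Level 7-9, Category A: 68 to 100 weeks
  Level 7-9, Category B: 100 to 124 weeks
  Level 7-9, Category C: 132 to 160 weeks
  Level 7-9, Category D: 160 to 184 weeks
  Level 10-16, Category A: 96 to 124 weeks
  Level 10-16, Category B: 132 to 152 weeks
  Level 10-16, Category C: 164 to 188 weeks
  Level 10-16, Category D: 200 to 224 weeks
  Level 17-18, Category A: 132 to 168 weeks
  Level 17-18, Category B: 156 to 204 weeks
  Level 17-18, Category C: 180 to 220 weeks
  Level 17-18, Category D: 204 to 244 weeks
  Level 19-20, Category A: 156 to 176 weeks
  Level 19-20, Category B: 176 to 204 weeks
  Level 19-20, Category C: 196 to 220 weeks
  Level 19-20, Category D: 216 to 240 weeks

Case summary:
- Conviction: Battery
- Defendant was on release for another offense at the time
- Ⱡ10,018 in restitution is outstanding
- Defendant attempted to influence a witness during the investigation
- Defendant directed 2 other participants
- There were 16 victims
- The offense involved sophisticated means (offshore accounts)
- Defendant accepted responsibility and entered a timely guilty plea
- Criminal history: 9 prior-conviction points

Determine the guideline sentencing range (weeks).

Base offense level for battery: 14.
R1 applies: 14 + 4 = 18.
R2 applies: 18 + 3 = 21.
R3 applies: 21 + 2 = 23.
R4 applies: 23 − 3 = 20.
R5 applies: 20 + 1 = 21.
R6 applies (level before this adjustment is 21 ≥ 10, so +4): 21 + 4 = 25.
R7 does not apply.
R8 applies (level before this adjustment is 25 ≥ 9, so +4): 25 + 4 = 29.
Level 29 exceeds the maximum of 20; capped at 20.
Final offense level: 20.
Criminal history: 9 prior points → Category B (7-10).
Level 20 falls in the 19-20 band.
Grid: Level 19-20 × Category B = 176-204 weeks.

176-204 weeks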